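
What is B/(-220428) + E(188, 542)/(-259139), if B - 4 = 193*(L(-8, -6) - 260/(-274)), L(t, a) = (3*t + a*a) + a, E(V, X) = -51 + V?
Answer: -1441455128/217379009289 ≈ -0.0066311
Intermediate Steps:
L(t, a) = a + a² + 3*t (L(t, a) = (3*t + a²) + a = (a² + 3*t) + a = a + a² + 3*t)
B = 184284/137 (B = 4 + 193*((-6 + (-6)² + 3*(-8)) - 260/(-274)) = 4 + 193*((-6 + 36 - 24) - 260*(-1/274)) = 4 + 193*(6 + 130/137) = 4 + 193*(952/137) = 4 + 183736/137 = 184284/137 ≈ 1345.1)
B/(-220428) + E(188, 542)/(-259139) = (184284/137)/(-220428) + (-51 + 188)/(-259139) = (184284/137)*(-1/220428) + 137*(-1/259139) = -5119/838851 - 137/259139 = -1441455128/217379009289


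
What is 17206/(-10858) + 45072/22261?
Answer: 53184505/120854969 ≈ 0.44007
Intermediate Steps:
17206/(-10858) + 45072/22261 = 17206*(-1/10858) + 45072*(1/22261) = -8603/5429 + 45072/22261 = 53184505/120854969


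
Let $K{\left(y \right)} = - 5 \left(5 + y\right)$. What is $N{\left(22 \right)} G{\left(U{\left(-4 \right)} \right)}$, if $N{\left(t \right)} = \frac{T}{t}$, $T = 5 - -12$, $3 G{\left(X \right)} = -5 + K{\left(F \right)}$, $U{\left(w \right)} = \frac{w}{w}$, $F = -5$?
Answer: $- \frac{85}{66} \approx -1.2879$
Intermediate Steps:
$K{\left(y \right)} = -25 - 5 y$
$U{\left(w \right)} = 1$
$G{\left(X \right)} = - \frac{5}{3}$ ($G{\left(X \right)} = \frac{-5 - 0}{3} = \frac{-5 + \left(-25 + 25\right)}{3} = \frac{-5 + 0}{3} = \frac{1}{3} \left(-5\right) = - \frac{5}{3}$)
$T = 17$ ($T = 5 + 12 = 17$)
$N{\left(t \right)} = \frac{17}{t}$
$N{\left(22 \right)} G{\left(U{\left(-4 \right)} \right)} = \frac{17}{22} \left(- \frac{5}{3}\right) = - \frac{85}{66}$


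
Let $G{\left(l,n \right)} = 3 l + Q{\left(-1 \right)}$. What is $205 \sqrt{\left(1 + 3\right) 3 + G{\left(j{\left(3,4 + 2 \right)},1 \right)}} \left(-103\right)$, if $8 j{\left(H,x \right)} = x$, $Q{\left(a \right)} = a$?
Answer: $- \frac{21115 \sqrt{53}}{2} \approx -76860.0$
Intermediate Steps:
$j{\left(H,x \right)} = \frac{x}{8}$
$G{\left(l,n \right)} = -1 + 3 l$ ($G{\left(l,n \right)} = 3 l - 1 = -1 + 3 l$)
$205 \sqrt{\left(1 + 3\right) 3 + G{\left(j{\left(3,4 + 2 \right)},1 \right)}} \left(-103\right) = 205 \sqrt{\left(1 + 3\right) 3 - \left(1 - 3 \frac{4 + 2}{8}\right)} \left(-103\right) = 205 \sqrt{4 \cdot 3 - \left(1 - 3 \cdot \frac{1}{8} \cdot 6\right)} \left(-103\right) = 205 \sqrt{12 + \left(-1 + 3 \cdot \frac{3}{4}\right)} \left(-103\right) = 205 \sqrt{12 + \left(-1 + \frac{9}{4}\right)} \left(-103\right) = 205 \sqrt{12 + \frac{5}{4}} \left(-103\right) = 205 \sqrt{\frac{53}{4}} \left(-103\right) = 205 \frac{\sqrt{53}}{2} \left(-103\right) = \frac{205 \sqrt{53}}{2} \left(-103\right) = - \frac{21115 \sqrt{53}}{2}$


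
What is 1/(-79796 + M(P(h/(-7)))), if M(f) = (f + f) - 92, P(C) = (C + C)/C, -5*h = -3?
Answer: -1/79884 ≈ -1.2518e-5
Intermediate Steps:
h = ⅗ (h = -⅕*(-3) = ⅗ ≈ 0.60000)
P(C) = 2 (P(C) = (2*C)/C = 2)
M(f) = -92 + 2*f (M(f) = 2*f - 92 = -92 + 2*f)
1/(-79796 + M(P(h/(-7)))) = 1/(-79796 + (-92 + 2*2)) = 1/(-79796 + (-92 + 4)) = 1/(-79796 - 88) = 1/(-79884) = -1/79884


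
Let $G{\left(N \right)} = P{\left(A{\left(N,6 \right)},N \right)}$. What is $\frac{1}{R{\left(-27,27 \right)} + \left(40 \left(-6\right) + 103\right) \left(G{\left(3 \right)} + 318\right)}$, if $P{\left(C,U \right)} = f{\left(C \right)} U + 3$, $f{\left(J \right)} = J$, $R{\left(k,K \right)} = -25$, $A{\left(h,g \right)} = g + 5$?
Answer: $- \frac{1}{48523} \approx -2.0609 \cdot 10^{-5}$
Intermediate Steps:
$A{\left(h,g \right)} = 5 + g$
$P{\left(C,U \right)} = 3 + C U$ ($P{\left(C,U \right)} = C U + 3 = 3 + C U$)
$G{\left(N \right)} = 3 + 11 N$ ($G{\left(N \right)} = 3 + \left(5 + 6\right) N = 3 + 11 N$)
$\frac{1}{R{\left(-27,27 \right)} + \left(40 \left(-6\right) + 103\right) \left(G{\left(3 \right)} + 318\right)} = \frac{1}{-25 + \left(40 \left(-6\right) + 103\right) \left(\left(3 + 11 \cdot 3\right) + 318\right)} = \frac{1}{-25 + \left(-240 + 103\right) \left(\left(3 + 33\right) + 318\right)} = \frac{1}{-25 - 137 \left(36 + 318\right)} = \frac{1}{-25 - 48498} = \frac{1}{-48523} = - \frac{1}{48523}$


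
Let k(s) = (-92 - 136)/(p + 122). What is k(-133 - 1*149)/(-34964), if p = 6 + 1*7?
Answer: 19/393345 ≈ 4.8304e-5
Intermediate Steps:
p = 13 (p = 6 + 7 = 13)
k(s) = -76/45 (k(s) = (-92 - 136)/(13 + 122) = -228/135 = -228*1/135 = -76/45)
k(-133 - 1*149)/(-34964) = -76/45/(-34964) = -76/45*(-1/34964) = 19/393345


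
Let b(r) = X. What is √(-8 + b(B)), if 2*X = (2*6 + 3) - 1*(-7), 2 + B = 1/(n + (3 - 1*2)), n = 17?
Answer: √3 ≈ 1.7320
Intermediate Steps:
B = -35/18 (B = -2 + 1/(17 + (3 - 1*2)) = -2 + 1/(17 + (3 - 2)) = -2 + 1/(17 + 1) = -2 + 1/18 = -35/18 ≈ -1.9444)
X = 11 (X = ((2*6 + 3) - 1*(-7))/2 = ((12 + 3) + 7)/2 = (15 + 7)/2 = (½)*22 = 11)
b(r) = 11
√(-8 + b(B)) = √(-8 + 11) = √3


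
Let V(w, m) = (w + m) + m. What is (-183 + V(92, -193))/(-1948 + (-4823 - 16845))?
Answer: 53/2624 ≈ 0.020198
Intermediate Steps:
V(w, m) = w + 2*m (V(w, m) = (m + w) + m = w + 2*m)
(-183 + V(92, -193))/(-1948 + (-4823 - 16845)) = (-183 + (92 + 2*(-193)))/(-1948 + (-4823 - 16845)) = (-183 + (92 - 386))/(-1948 - 21668) = (-183 - 294)/(-23616) = -477*(-1/23616) = 53/2624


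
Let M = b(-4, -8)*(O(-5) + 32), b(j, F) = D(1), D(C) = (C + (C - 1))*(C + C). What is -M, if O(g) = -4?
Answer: -56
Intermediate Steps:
D(C) = 2*C*(-1 + 2*C) (D(C) = (C + (-1 + C))*(2*C) = (-1 + 2*C)*(2*C) = 2*C*(-1 + 2*C))
b(j, F) = 2 (b(j, F) = 2*1*(-1 + 2*1) = 2*1*(-1 + 2) = 2*1*1 = 2)
M = 56 (M = 2*(-4 + 32) = 2*28 = 56)
-M = -1*56 = -56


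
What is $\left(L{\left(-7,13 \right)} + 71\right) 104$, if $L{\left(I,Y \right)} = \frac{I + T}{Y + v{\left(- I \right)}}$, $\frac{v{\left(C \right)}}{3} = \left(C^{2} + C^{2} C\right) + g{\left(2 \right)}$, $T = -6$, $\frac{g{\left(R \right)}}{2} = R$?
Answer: $\frac{8866832}{1201} \approx 7382.9$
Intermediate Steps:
$g{\left(R \right)} = 2 R$
$v{\left(C \right)} = 12 + 3 C^{2} + 3 C^{3}$ ($v{\left(C \right)} = 3 \left(\left(C^{2} + C^{2} C\right) + 2 \cdot 2\right) = 3 \left(\left(C^{2} + C^{3}\right) + 4\right) = 3 \left(4 + C^{2} + C^{3}\right) = 12 + 3 C^{2} + 3 C^{3}$)
$L{\left(I,Y \right)} = \frac{-6 + I}{12 + Y - 3 I^{3} + 3 I^{2}}$ ($L{\left(I,Y \right)} = \frac{I - 6}{Y + \left(12 + 3 \left(- I\right)^{2} + 3 \left(- I\right)^{3}\right)} = \frac{-6 + I}{Y + \left(12 + 3 I^{2} + 3 \left(- I^{3}\right)\right)} = \frac{-6 + I}{Y + \left(12 + 3 I^{2} - 3 I^{3}\right)} = \frac{-6 + I}{Y + \left(12 - 3 I^{3} + 3 I^{2}\right)} = \frac{-6 + I}{12 + Y - 3 I^{3} + 3 I^{2}}$)
$\left(L{\left(-7,13 \right)} + 71\right) 104 = \left(\frac{-6 - 7}{12 + 13 - 3 \left(-7\right)^{3} + 3 \left(-7\right)^{2}} + 71\right) 104 = \left(\frac{1}{12 + 13 - -1029 + 3 \cdot 49} \left(-13\right) + 71\right) 104 = \left(\frac{1}{12 + 13 + 1029 + 147} \left(-13\right) + 71\right) 104 = \left(\frac{1}{1201} \left(-13\right) + 71\right) 104 = \left(- \frac{13}{1201} + 71\right) 104 = \frac{85258}{1201} \cdot 104 = \frac{8866832}{1201}$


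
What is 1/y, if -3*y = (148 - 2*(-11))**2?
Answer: -3/28900 ≈ -0.00010381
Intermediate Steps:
y = -28900/3 (y = -(148 - 2*(-11))**2/3 = -(148 + 22)**2/3 = -1/3*170**2 = -1/3*28900 = -28900/3 ≈ -9633.3)
1/y = 1/(-28900/3) = -3/28900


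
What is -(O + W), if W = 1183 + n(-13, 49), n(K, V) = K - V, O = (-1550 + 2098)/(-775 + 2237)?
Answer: -819725/731 ≈ -1121.4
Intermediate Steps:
O = 274/731 (O = 548/1462 = 548*(1/1462) = 274/731 ≈ 0.37483)
W = 1121 (W = 1183 + (-13 - 1*49) = 1183 + (-13 - 49) = 1183 - 62 = 1121)
-(O + W) = -(274/731 + 1121) = -1*819725/731 = -819725/731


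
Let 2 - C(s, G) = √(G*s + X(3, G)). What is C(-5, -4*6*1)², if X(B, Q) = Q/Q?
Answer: 81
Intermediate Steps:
X(B, Q) = 1
C(s, G) = 2 - √(1 + G*s) (C(s, G) = 2 - √(G*s + 1) = 2 - √(1 + G*s))
C(-5, -4*6*1)² = (2 - √(1 + (-4*6*1)*(-5)))² = (2 - √(1 - 24*1*(-5)))² = (2 - √(1 - 24*(-5)))² = (2 - √(1 + 120))² = (2 - √121)² = (2 - 1*11)² = (2 - 11)² = (-9)² = 81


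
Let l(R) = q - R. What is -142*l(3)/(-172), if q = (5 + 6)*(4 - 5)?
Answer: -497/43 ≈ -11.558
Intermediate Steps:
q = -11 (q = 11*(-1) = -11)
l(R) = -11 - R
-142*l(3)/(-172) = -142*(-11 - 1*3)/(-172) = -142*(-11 - 3)*(-1)/172 = -(-1988)*(-1)/172 = -142*7/86 = -497/43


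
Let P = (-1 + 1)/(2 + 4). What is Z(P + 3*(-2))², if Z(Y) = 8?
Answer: 64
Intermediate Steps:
P = 0 (P = 0/6 = 0*(⅙) = 0)
Z(P + 3*(-2))² = 8² = 64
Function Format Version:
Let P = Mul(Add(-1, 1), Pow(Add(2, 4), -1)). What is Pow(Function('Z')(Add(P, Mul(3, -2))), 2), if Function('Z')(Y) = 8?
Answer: 64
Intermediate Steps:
P = 0 (P = Mul(0, Pow(6, -1)) = Mul(0, Rational(1, 6)) = 0)
Pow(Function('Z')(Add(P, Mul(3, -2))), 2) = Pow(8, 2) = 64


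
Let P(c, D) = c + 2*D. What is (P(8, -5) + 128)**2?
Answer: 15876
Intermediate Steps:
(P(8, -5) + 128)**2 = ((8 + 2*(-5)) + 128)**2 = ((8 - 10) + 128)**2 = (-2 + 128)**2 = 126**2 = 15876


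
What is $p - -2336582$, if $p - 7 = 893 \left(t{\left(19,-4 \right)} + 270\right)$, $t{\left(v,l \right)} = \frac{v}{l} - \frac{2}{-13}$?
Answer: $\frac{133826921}{52} \approx 2.5736 \cdot 10^{6}$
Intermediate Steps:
$t{\left(v,l \right)} = \frac{2}{13} + \frac{v}{l}$ ($t{\left(v,l \right)} = \frac{v}{l} - - \frac{2}{13} = \frac{v}{l} + \frac{2}{13} = \frac{2}{13} + \frac{v}{l}$)
$p = \frac{12324657}{52}$ ($p = 7 + 893 \left(\left(\frac{2}{13} + \frac{19}{-4}\right) + 270\right) = 7 + 893 \left(\left(\frac{2}{13} + 19 \left(- \frac{1}{4}\right)\right) + 270\right) = 7 + 893 \left(\left(\frac{2}{13} - \frac{19}{4}\right) + 270\right) = 7 + 893 \left(- \frac{239}{52} + 270\right) = 7 + 893 \cdot \frac{13801}{52} = 7 + \frac{12324293}{52} = \frac{12324657}{52} \approx 2.3701 \cdot 10^{5}$)
$p - -2336582 = \frac{12324657}{52} - -2336582 = \frac{12324657}{52} + 2336582 = \frac{133826921}{52}$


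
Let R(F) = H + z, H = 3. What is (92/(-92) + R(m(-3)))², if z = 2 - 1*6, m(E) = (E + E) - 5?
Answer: 4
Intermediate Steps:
m(E) = -5 + 2*E (m(E) = 2*E - 5 = -5 + 2*E)
z = -4 (z = 2 - 6 = -4)
R(F) = -1 (R(F) = 3 - 4 = -1)
(92/(-92) + R(m(-3)))² = (92/(-92) - 1)² = (92*(-1/92) - 1)² = (-1 - 1)² = (-2)² = 4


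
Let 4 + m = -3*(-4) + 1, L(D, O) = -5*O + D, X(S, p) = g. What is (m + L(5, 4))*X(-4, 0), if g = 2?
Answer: -12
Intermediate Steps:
X(S, p) = 2
L(D, O) = D - 5*O
m = 9 (m = -4 + (-3*(-4) + 1) = -4 + (12 + 1) = -4 + 13 = 9)
(m + L(5, 4))*X(-4, 0) = (9 + (5 - 5*4))*2 = (9 + (5 - 20))*2 = (9 - 15)*2 = -6*2 = -12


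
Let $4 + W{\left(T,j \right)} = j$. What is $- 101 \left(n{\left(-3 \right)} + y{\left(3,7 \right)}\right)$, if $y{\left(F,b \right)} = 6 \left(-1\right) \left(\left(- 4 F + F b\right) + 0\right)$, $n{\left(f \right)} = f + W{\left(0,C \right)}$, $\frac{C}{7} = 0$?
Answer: $6161$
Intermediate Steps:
$C = 0$ ($C = 7 \cdot 0 = 0$)
$W{\left(T,j \right)} = -4 + j$
$n{\left(f \right)} = -4 + f$ ($n{\left(f \right)} = f + \left(-4 + 0\right) = f - 4 = -4 + f$)
$y{\left(F,b \right)} = 24 F - 6 F b$ ($y{\left(F,b \right)} = - 6 \left(- 4 F + F b\right) = 24 F - 6 F b$)
$- 101 \left(n{\left(-3 \right)} + y{\left(3,7 \right)}\right) = - 101 \left(\left(-4 - 3\right) + 6 \cdot 3 \left(4 - 7\right)\right) = - 101 \left(-7 + 6 \cdot 3 \left(4 - 7\right)\right) = - 101 \left(-7 + 6 \cdot 3 \left(-3\right)\right) = - 101 \left(-7 - 54\right) = \left(-101\right) \left(-61\right) = 6161$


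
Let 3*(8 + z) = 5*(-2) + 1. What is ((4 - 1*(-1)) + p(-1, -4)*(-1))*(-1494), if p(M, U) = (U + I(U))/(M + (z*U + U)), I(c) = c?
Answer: -101094/13 ≈ -7776.5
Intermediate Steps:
z = -11 (z = -8 + (5*(-2) + 1)/3 = -8 + (-10 + 1)/3 = -8 + (⅓)*(-9) = -8 - 3 = -11)
p(M, U) = 2*U/(M - 10*U) (p(M, U) = (U + U)/(M + (-11*U + U)) = (2*U)/(M - 10*U) = 2*U/(M - 10*U))
((4 - 1*(-1)) + p(-1, -4)*(-1))*(-1494) = ((4 - 1*(-1)) + (2*(-4)/(-1 - 10*(-4)))*(-1))*(-1494) = ((4 + 1) + (2*(-4)/(-1 + 40))*(-1))*(-1494) = (5 + (2*(-4)/39)*(-1))*(-1494) = (5 + (2*(-4)*(1/39))*(-1))*(-1494) = (5 - 8/39*(-1))*(-1494) = (5 + 8/39)*(-1494) = (203/39)*(-1494) = -101094/13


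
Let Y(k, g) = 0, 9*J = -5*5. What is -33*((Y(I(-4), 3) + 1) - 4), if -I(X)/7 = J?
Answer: 99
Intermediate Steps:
J = -25/9 (J = (-5*5)/9 = (⅑)*(-25) = -25/9 ≈ -2.7778)
I(X) = 175/9 (I(X) = -7*(-25/9) = 175/9)
-33*((Y(I(-4), 3) + 1) - 4) = -33*((0 + 1) - 4) = -33*(1 - 4) = -33*(-3) = 99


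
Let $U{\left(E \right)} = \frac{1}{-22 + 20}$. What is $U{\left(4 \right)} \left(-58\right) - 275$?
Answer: $-246$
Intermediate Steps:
$U{\left(E \right)} = - \frac{1}{2}$ ($U{\left(E \right)} = \frac{1}{-2} = - \frac{1}{2}$)
$U{\left(4 \right)} \left(-58\right) - 275 = \left(- \frac{1}{2}\right) \left(-58\right) - 275 = 29 - 275 = -246$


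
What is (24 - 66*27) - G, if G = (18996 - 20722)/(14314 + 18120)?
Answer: -28508623/16217 ≈ -1757.9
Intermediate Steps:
G = -863/16217 (G = -1726/32434 = -1726*1/32434 = -863/16217 ≈ -0.053216)
(24 - 66*27) - G = (24 - 66*27) - 1*(-863/16217) = (24 - 66*27) + 863/16217 = (24 - 1782) + 863/16217 = -1758 + 863/16217 = -28508623/16217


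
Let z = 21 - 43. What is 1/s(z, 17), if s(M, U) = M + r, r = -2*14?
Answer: -1/50 ≈ -0.020000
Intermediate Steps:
z = -22
r = -28
s(M, U) = -28 + M (s(M, U) = M - 28 = -28 + M)
1/s(z, 17) = 1/(-28 - 22) = 1/(-50) = -1/50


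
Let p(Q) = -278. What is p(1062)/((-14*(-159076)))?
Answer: -139/1113532 ≈ -0.00012483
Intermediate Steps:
p(1062)/((-14*(-159076))) = -278/((-14*(-159076))) = -278/2227064 = -278*1/2227064 = -139/1113532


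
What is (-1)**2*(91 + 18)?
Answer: 109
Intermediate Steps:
(-1)**2*(91 + 18) = 1*109 = 109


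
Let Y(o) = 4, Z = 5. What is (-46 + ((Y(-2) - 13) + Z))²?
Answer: 2500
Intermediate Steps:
(-46 + ((Y(-2) - 13) + Z))² = (-46 + ((4 - 13) + 5))² = (-46 + (-9 + 5))² = (-46 - 4)² = (-50)² = 2500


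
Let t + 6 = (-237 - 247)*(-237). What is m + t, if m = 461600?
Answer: 576302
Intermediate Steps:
t = 114702 (t = -6 + (-237 - 247)*(-237) = -6 - 484*(-237) = -6 + 114708 = 114702)
m + t = 461600 + 114702 = 576302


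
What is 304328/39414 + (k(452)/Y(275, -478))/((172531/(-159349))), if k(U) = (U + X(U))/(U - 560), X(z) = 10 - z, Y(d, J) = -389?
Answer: 183818321784263/23807279055834 ≈ 7.7211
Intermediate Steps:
k(U) = 10/(-560 + U) (k(U) = (U + (10 - U))/(U - 560) = 10/(-560 + U))
304328/39414 + (k(452)/Y(275, -478))/((172531/(-159349))) = 304328/39414 + ((10/(-560 + 452))/(-389))/((172531/(-159349))) = 304328*(1/39414) + ((10/(-108))*(-1/389))/((172531*(-1/159349))) = 152164/19707 + ((10*(-1/108))*(-1/389))/(-172531/159349) = 152164/19707 - 5/54*(-1/389)*(-159349/172531) = 152164/19707 + (5/21006)*(-159349/172531) = 152164/19707 - 796745/3624186186 = 183818321784263/23807279055834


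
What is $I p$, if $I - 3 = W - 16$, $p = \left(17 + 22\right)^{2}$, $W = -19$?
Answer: $-48672$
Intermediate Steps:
$p = 1521$ ($p = 39^{2} = 1521$)
$I = -32$ ($I = 3 - 35 = -32$)
$I p = \left(-32\right) 1521 = -48672$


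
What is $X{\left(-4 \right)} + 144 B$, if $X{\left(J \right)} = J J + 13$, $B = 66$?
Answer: $9533$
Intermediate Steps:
$X{\left(J \right)} = 13 + J^{2}$ ($X{\left(J \right)} = J^{2} + 13 = 13 + J^{2}$)
$X{\left(-4 \right)} + 144 B = \left(13 + \left(-4\right)^{2}\right) + 144 \cdot 66 = \left(13 + 16\right) + 9504 = 29 + 9504 = 9533$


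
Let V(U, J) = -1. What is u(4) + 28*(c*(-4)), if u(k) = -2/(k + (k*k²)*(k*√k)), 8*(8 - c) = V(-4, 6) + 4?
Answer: -220333/258 ≈ -854.00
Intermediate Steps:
c = 61/8 (c = 8 - (-1 + 4)/8 = 8 - ⅛*3 = 8 - 3/8 = 61/8 ≈ 7.6250)
u(k) = -2/(k + k^(9/2)) (u(k) = -2/(k + k³*k^(3/2)) = -2/(k + k^(9/2)))
u(4) + 28*(c*(-4)) = -2/(4 + 4^(9/2)) + 28*((61/8)*(-4)) = -2/(4 + 512) + 28*(-61/2) = -2/516 - 854 = -2*1/516 - 854 = -1/258 - 854 = -220333/258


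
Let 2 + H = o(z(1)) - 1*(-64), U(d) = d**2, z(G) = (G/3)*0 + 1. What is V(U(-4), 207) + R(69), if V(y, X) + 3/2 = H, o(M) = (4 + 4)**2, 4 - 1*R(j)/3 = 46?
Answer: -3/2 ≈ -1.5000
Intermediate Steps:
R(j) = -126 (R(j) = 12 - 3*46 = 12 - 138 = -126)
z(G) = 1 (z(G) = (G*(1/3))*0 + 1 = (G/3)*0 + 1 = 0 + 1 = 1)
o(M) = 64 (o(M) = 8**2 = 64)
H = 126 (H = -2 + (64 - 1*(-64)) = -2 + (64 + 64) = -2 + 128 = 126)
V(y, X) = 249/2 (V(y, X) = -3/2 + 126 = 249/2)
V(U(-4), 207) + R(69) = 249/2 - 126 = -3/2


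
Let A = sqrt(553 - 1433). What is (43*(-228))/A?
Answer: 2451*I*sqrt(55)/55 ≈ 330.49*I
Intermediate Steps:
A = 4*I*sqrt(55) (A = sqrt(-880) = 4*I*sqrt(55) ≈ 29.665*I)
(43*(-228))/A = (43*(-228))/((4*I*sqrt(55))) = -(-2451)*I*sqrt(55)/55 = 2451*I*sqrt(55)/55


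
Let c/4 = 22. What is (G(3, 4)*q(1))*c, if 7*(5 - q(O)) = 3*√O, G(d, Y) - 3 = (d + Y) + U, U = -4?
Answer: 16896/7 ≈ 2413.7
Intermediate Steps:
G(d, Y) = -1 + Y + d (G(d, Y) = 3 + ((d + Y) - 4) = 3 + ((Y + d) - 4) = 3 + (-4 + Y + d) = -1 + Y + d)
c = 88 (c = 4*22 = 88)
q(O) = 5 - 3*√O/7
(G(3, 4)*q(1))*c = ((-1 + 4 + 3)*(5 - 3*√1/7))*88 = (6*(5 - 3/7*1))*88 = (6*(5 - 3/7))*88 = (6*(32/7))*88 = (192/7)*88 = 16896/7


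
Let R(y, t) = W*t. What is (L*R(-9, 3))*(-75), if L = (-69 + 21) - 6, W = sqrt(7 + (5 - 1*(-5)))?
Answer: 12150*sqrt(17) ≈ 50096.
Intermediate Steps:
W = sqrt(17) (W = sqrt(7 + (5 + 5)) = sqrt(7 + 10) = sqrt(17) ≈ 4.1231)
L = -54 (L = -48 - 6 = -54)
R(y, t) = t*sqrt(17) (R(y, t) = sqrt(17)*t = t*sqrt(17))
(L*R(-9, 3))*(-75) = -162*sqrt(17)*(-75) = 12150*sqrt(17)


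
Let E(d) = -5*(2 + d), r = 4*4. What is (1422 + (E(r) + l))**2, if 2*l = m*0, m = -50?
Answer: 1774224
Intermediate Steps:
r = 16
E(d) = -10 - 5*d
l = 0 (l = (-50*0)/2 = (1/2)*0 = 0)
(1422 + (E(r) + l))**2 = (1422 + ((-10 - 5*16) + 0))**2 = (1422 + ((-10 - 80) + 0))**2 = (1422 + (-90 + 0))**2 = (1422 - 90)**2 = 1332**2 = 1774224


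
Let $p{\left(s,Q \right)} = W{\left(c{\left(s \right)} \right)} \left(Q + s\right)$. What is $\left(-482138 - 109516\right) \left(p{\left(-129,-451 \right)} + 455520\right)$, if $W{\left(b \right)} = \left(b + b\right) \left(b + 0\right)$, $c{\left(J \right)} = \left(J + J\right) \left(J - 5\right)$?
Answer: $820303680629119680$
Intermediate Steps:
$c{\left(J \right)} = 2 J \left(-5 + J\right)$
$W{\left(b \right)} = 2 b^{2}$ ($W{\left(b \right)} = 2 b b = 2 b^{2}$)
$p{\left(s,Q \right)} = 8 s^{2} \left(-5 + s\right)^{2} \left(Q + s\right)$ ($p{\left(s,Q \right)} = 2 \left(2 s \left(-5 + s\right)\right)^{2} \left(Q + s\right) = 2 \cdot 4 s^{2} \left(-5 + s\right)^{2} \left(Q + s\right) = 8 s^{2} \left(-5 + s\right)^{2} \left(Q + s\right)$)
$\left(-482138 - 109516\right) \left(p{\left(-129,-451 \right)} + 455520\right) = \left(-482138 - 109516\right) \left(8 \left(-129\right)^{2} \left(-5 - 129\right)^{2} \left(-451 - 129\right) + 455520\right) = - 591654 \left(8 \cdot 16641 \left(-134\right)^{2} \left(-580\right) + 455520\right) = - 591654 \left(8 \cdot 16641 \cdot 17956 \left(-580\right) + 455520\right) = - 591654 \left(-1386458893440 + 455520\right) = \left(-591654\right) \left(-1386458437920\right) = 820303680629119680$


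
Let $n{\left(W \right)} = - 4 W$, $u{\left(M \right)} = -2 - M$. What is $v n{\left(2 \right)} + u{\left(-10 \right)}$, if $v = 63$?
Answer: $-496$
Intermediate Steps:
$v n{\left(2 \right)} + u{\left(-10 \right)} = 63 \left(\left(-4\right) 2\right) - -8 = 63 \left(-8\right) + \left(-2 + 10\right) = -504 + 8 = -496$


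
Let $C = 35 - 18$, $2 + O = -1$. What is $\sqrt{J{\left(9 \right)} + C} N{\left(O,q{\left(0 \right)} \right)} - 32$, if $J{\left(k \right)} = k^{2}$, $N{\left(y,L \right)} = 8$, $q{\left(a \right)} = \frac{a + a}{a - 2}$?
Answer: $-32 + 56 \sqrt{2} \approx 47.196$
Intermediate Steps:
$q{\left(a \right)} = \frac{2 a}{-2 + a}$
$O = -3$ ($O = -2 - 1 = -3$)
$C = 17$ ($C = 35 - 18 = 17$)
$\sqrt{J{\left(9 \right)} + C} N{\left(O,q{\left(0 \right)} \right)} - 32 = \sqrt{9^{2} + 17} \cdot 8 - 32 = \sqrt{81 + 17} \cdot 8 - 32 = \sqrt{98} \cdot 8 - 32 = 7 \sqrt{2} \cdot 8 - 32 = 56 \sqrt{2} - 32 = -32 + 56 \sqrt{2}$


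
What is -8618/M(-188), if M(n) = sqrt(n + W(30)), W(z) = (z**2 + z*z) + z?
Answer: -4309*sqrt(1642)/821 ≈ -212.68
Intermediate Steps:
W(z) = z + 2*z**2 (W(z) = (z**2 + z**2) + z = 2*z**2 + z = z + 2*z**2)
M(n) = sqrt(1830 + n) (M(n) = sqrt(n + 30*(1 + 2*30)) = sqrt(n + 30*(1 + 60)) = sqrt(n + 30*61) = sqrt(n + 1830) = sqrt(1830 + n))
-8618/M(-188) = -8618/sqrt(1830 - 188) = -8618*sqrt(1642)/1642 = -4309*sqrt(1642)/821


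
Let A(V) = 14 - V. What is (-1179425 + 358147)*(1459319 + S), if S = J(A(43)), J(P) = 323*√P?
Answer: -1198506589682 - 265272794*I*√29 ≈ -1.1985e+12 - 1.4285e+9*I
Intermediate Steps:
S = 323*I*√29 (S = 323*√(14 - 1*43) = 323*√(14 - 43) = 323*√(-29) = 323*(I*√29) = 323*I*√29 ≈ 1739.4*I)
(-1179425 + 358147)*(1459319 + S) = (-1179425 + 358147)*(1459319 + 323*I*√29) = -821278*(1459319 + 323*I*√29) = -1198506589682 - 265272794*I*√29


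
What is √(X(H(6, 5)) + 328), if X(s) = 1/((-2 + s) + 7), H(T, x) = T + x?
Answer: √5249/4 ≈ 18.112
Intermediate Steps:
X(s) = 1/(5 + s)
√(X(H(6, 5)) + 328) = √(1/(5 + (6 + 5)) + 328) = √(1/(5 + 11) + 328) = √(1/16 + 328) = √(5249/16) = √5249/4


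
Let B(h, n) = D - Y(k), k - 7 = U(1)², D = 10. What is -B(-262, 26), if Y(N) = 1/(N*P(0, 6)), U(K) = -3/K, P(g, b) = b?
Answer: -959/96 ≈ -9.9896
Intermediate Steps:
k = 16 (k = 7 + (-3/1)² = 7 + (-3*1)² = 7 + (-3)² = 7 + 9 = 16)
Y(N) = 1/(6*N) (Y(N) = 1/(N*6) = 1/(6*N))
B(h, n) = 959/96 (B(h, n) = 10 - 1/(6*16) = 10 - 1*1/96 = 10 - 1/96 = 959/96)
-B(-262, 26) = -1*959/96 = -959/96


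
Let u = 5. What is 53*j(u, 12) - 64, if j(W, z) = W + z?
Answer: 837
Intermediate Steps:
53*j(u, 12) - 64 = 53*(5 + 12) - 64 = 53*17 - 64 = 901 - 64 = 837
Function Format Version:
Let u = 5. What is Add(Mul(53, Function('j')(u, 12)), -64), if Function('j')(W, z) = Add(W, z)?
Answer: 837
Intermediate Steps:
Add(Mul(53, Function('j')(u, 12)), -64) = Add(Mul(53, Add(5, 12)), -64) = Add(Mul(53, 17), -64) = Add(901, -64) = 837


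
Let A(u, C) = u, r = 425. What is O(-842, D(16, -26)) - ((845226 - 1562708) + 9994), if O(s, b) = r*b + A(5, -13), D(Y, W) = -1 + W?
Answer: 696018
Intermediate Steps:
O(s, b) = 5 + 425*b (O(s, b) = 425*b + 5 = 5 + 425*b)
O(-842, D(16, -26)) - ((845226 - 1562708) + 9994) = (5 + 425*(-1 - 26)) - ((845226 - 1562708) + 9994) = (5 + 425*(-27)) - (-717482 + 9994) = (5 - 11475) - 1*(-707488) = -11470 + 707488 = 696018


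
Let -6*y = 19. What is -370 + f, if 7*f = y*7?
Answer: -2239/6 ≈ -373.17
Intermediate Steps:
y = -19/6 (y = -⅙*19 = -19/6 ≈ -3.1667)
f = -19/6 (f = (-19/6*7)/7 = (⅐)*(-133/6) = -19/6 ≈ -3.1667)
-370 + f = -370 - 19/6 = -2239/6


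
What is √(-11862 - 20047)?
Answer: I*√31909 ≈ 178.63*I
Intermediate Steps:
√(-11862 - 20047) = √(-31909) = I*√31909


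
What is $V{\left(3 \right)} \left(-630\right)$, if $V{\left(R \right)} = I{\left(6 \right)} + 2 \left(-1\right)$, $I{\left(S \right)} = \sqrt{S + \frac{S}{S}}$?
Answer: $1260 - 630 \sqrt{7} \approx -406.82$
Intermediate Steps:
$I{\left(S \right)} = \sqrt{1 + S}$ ($I{\left(S \right)} = \sqrt{S + 1} = \sqrt{1 + S}$)
$V{\left(R \right)} = -2 + \sqrt{7}$ ($V{\left(R \right)} = \sqrt{1 + 6} + 2 \left(-1\right) = \sqrt{7} - 2 = -2 + \sqrt{7}$)
$V{\left(3 \right)} \left(-630\right) = \left(-2 + \sqrt{7}\right) \left(-630\right) = 1260 - 630 \sqrt{7}$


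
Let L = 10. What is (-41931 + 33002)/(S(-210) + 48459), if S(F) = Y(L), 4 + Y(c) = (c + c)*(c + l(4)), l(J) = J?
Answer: -8929/48735 ≈ -0.18322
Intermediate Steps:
Y(c) = -4 + 2*c*(4 + c) (Y(c) = -4 + (c + c)*(c + 4) = -4 + (2*c)*(4 + c) = -4 + 2*c*(4 + c))
S(F) = 276 (S(F) = -4 + 2*10² + 8*10 = -4 + 2*100 + 80 = -4 + 200 + 80 = 276)
(-41931 + 33002)/(S(-210) + 48459) = (-41931 + 33002)/(276 + 48459) = -8929/48735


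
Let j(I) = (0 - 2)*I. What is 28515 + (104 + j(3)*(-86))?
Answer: 29135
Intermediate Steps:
j(I) = -2*I
28515 + (104 + j(3)*(-86)) = 28515 + (104 - 2*3*(-86)) = 28515 + (104 - 6*(-86)) = 28515 + (104 + 516) = 28515 + 620 = 29135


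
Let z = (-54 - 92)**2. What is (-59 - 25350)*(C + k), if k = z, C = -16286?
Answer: -127807270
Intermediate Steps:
z = 21316 (z = (-146)**2 = 21316)
k = 21316
(-59 - 25350)*(C + k) = (-59 - 25350)*(-16286 + 21316) = -25409*5030 = -127807270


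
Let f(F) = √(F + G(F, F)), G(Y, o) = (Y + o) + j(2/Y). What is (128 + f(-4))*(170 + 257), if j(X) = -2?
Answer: 54656 + 427*I*√14 ≈ 54656.0 + 1597.7*I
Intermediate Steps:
G(Y, o) = -2 + Y + o (G(Y, o) = (Y + o) - 2 = -2 + Y + o)
f(F) = √(-2 + 3*F) (f(F) = √(F + (-2 + F + F)) = √(F + (-2 + 2*F)) = √(-2 + 3*F))
(128 + f(-4))*(170 + 257) = (128 + √(-2 + 3*(-4)))*(170 + 257) = (128 + √(-2 - 12))*427 = (128 + √(-14))*427 = (128 + I*√14)*427 = 54656 + 427*I*√14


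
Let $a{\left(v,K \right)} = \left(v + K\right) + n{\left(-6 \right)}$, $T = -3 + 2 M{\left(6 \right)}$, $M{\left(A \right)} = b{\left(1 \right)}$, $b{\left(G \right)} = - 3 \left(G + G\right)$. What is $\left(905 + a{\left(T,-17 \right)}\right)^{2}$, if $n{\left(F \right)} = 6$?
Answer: $772641$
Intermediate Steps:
$b{\left(G \right)} = - 6 G$ ($b{\left(G \right)} = - 3 \cdot 2 G = - 6 G$)
$M{\left(A \right)} = -6$ ($M{\left(A \right)} = \left(-6\right) 1 = -6$)
$T = -15$ ($T = -3 + 2 \left(-6\right) = -3 - 12 = -15$)
$a{\left(v,K \right)} = 6 + K + v$ ($a{\left(v,K \right)} = \left(v + K\right) + 6 = \left(K + v\right) + 6 = 6 + K + v$)
$\left(905 + a{\left(T,-17 \right)}\right)^{2} = \left(905 - 26\right)^{2} = 879^{2} = 772641$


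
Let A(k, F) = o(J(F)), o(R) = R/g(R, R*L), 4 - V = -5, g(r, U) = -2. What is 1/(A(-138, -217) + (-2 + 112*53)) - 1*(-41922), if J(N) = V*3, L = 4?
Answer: 496398404/11841 ≈ 41922.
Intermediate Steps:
V = 9 (V = 4 - 1*(-5) = 4 + 5 = 9)
J(N) = 27 (J(N) = 9*3 = 27)
o(R) = -R/2 (o(R) = R/(-2) = R*(-½) = -R/2)
A(k, F) = -27/2 (A(k, F) = -½*27 = -27/2)
1/(A(-138, -217) + (-2 + 112*53)) - 1*(-41922) = 1/(-27/2 + (-2 + 112*53)) - 1*(-41922) = 1/(-27/2 + (-2 + 5936)) + 41922 = 1/(-27/2 + 5934) + 41922 = 1/(11841/2) + 41922 = 2/11841 + 41922 = 496398404/11841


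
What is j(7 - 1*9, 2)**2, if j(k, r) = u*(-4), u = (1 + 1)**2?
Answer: 256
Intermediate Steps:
u = 4 (u = 2**2 = 4)
j(k, r) = -16 (j(k, r) = 4*(-4) = -16)
j(7 - 1*9, 2)**2 = (-16)**2 = 256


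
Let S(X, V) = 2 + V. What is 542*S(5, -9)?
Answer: -3794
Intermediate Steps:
542*S(5, -9) = 542*(2 - 9) = 542*(-7) = -3794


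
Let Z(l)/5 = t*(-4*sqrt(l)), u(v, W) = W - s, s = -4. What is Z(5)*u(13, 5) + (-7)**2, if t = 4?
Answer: 49 - 720*sqrt(5) ≈ -1561.0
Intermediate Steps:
u(v, W) = 4 + W (u(v, W) = W - 1*(-4) = W + 4 = 4 + W)
Z(l) = -80*sqrt(l) (Z(l) = 5*(4*(-4*sqrt(l))) = 5*(-16*sqrt(l)) = -80*sqrt(l))
Z(5)*u(13, 5) + (-7)**2 = (-80*sqrt(5))*(4 + 5) + (-7)**2 = -80*sqrt(5)*9 + 49 = -720*sqrt(5) + 49 = 49 - 720*sqrt(5)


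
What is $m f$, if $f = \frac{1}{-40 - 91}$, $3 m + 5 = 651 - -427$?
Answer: $- \frac{1073}{393} \approx -2.7303$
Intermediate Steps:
$m = \frac{1073}{3}$ ($m = - \frac{5}{3} + \frac{651 - -427}{3} = - \frac{5}{3} + \frac{651 + 427}{3} = - \frac{5}{3} + \frac{1}{3} \cdot 1078 = - \frac{5}{3} + \frac{1078}{3} = \frac{1073}{3} \approx 357.67$)
$f = - \frac{1}{131}$ ($f = \frac{1}{-131} = - \frac{1}{131} \approx -0.0076336$)
$m f = \frac{1073}{3} \left(- \frac{1}{131}\right) = - \frac{1073}{393}$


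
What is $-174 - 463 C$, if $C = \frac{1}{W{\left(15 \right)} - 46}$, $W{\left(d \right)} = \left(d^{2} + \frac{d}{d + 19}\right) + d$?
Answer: $- \frac{1166056}{6611} \approx -176.38$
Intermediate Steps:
$W{\left(d \right)} = d + d^{2} + \frac{d}{19 + d}$ ($W{\left(d \right)} = \left(d^{2} + \frac{d}{19 + d}\right) + d = d + d^{2} + \frac{d}{19 + d}$)
$C = \frac{34}{6611}$ ($C = \frac{1}{\frac{15 \left(20 + 15^{2} + 20 \cdot 15\right)}{19 + 15} - 46} = \frac{1}{\frac{15 \left(20 + 225 + 300\right)}{34} - 46} = \frac{1}{15 \cdot \frac{1}{34} \cdot 545 - 46} = \frac{1}{\frac{8175}{34} - 46} = \frac{1}{\frac{6611}{34}} = \frac{34}{6611} \approx 0.0051429$)
$-174 - 463 C = -174 - \frac{15742}{6611} = - \frac{1166056}{6611}$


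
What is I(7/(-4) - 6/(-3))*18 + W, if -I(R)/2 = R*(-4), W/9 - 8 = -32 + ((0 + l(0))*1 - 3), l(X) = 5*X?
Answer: -207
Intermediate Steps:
W = -243 (W = 72 + 9*(-32 + ((0 + 5*0)*1 - 3)) = 72 + 9*(-32 + ((0 + 0)*1 - 3)) = 72 + 9*(-32 + (0*1 - 3)) = 72 + 9*(-32 + (0 - 3)) = 72 + 9*(-32 - 3) = 72 + 9*(-35) = 72 - 315 = -243)
I(R) = 8*R (I(R) = -2*R*(-4) = -(-8)*R = 8*R)
I(7/(-4) - 6/(-3))*18 + W = (8*(7/(-4) - 6/(-3)))*18 - 243 = (8*(7*(-¼) - 6*(-⅓)))*18 - 243 = (8*(-7/4 + 2))*18 - 243 = (8*(¼))*18 - 243 = 2*18 - 243 = 36 - 243 = -207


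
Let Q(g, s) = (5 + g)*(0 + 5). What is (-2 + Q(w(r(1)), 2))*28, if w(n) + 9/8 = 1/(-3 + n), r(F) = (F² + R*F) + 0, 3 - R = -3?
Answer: 1043/2 ≈ 521.50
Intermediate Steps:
R = 6 (R = 3 - 1*(-3) = 3 + 3 = 6)
r(F) = F² + 6*F (r(F) = (F² + 6*F) + 0 = F² + 6*F)
w(n) = -9/8 + 1/(-3 + n)
Q(g, s) = 25 + 5*g (Q(g, s) = (5 + g)*5 = 25 + 5*g)
(-2 + Q(w(r(1)), 2))*28 = (-2 + (25 + 5*((35 - 9*(6 + 1))/(8*(-3 + 1*(6 + 1))))))*28 = (-2 + (25 + 5*((35 - 9*7)/(8*(-3 + 1*7)))))*28 = (-2 + (25 + 5*((35 - 9*7)/(8*(-3 + 7)))))*28 = (-2 + (25 + 5*((⅛)*(35 - 63)/4)))*28 = (-2 + (25 + 5*((⅛)*(¼)*(-28))))*28 = (-2 + (25 + 5*(-7/8)))*28 = (-2 + (25 - 35/8))*28 = (-2 + 165/8)*28 = (149/8)*28 = 1043/2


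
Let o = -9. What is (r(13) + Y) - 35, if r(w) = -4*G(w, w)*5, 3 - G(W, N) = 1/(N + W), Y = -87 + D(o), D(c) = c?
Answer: -2473/13 ≈ -190.23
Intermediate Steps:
Y = -96 (Y = -87 - 9 = -96)
G(W, N) = 3 - 1/(N + W)
r(w) = -10*(-1 + 6*w)/w (r(w) = -4*(-1 + 3*w + 3*w)/(w + w)*5 = -4*(-1 + 6*w)/(2*w)*5 = -4*1/(2*w)*(-1 + 6*w)*5 = -2*(-1 + 6*w)/w*5 = -10*(-1 + 6*w)/w)
(r(13) + Y) - 35 = ((-60 + 10/13) - 96) - 35 = (-770/13 - 96) - 35 = -2018/13 - 35 = -2473/13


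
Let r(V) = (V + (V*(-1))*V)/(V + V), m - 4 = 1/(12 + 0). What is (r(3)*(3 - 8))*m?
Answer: 245/12 ≈ 20.417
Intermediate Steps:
m = 49/12 (m = 4 + 1/(12 + 0) = 4 + 1/12 = 49/12 ≈ 4.0833)
r(V) = (V - V**2)/(2*V) (r(V) = (V + (-V)*V)/((2*V)) = (V - V**2)*(1/(2*V)) = (V - V**2)/(2*V))
(r(3)*(3 - 8))*m = ((1/2 - 1/2*3)*(3 - 8))*(49/12) = ((1/2 - 3/2)*(-5))*(49/12) = -1*(-5)*(49/12) = 5*(49/12) = 245/12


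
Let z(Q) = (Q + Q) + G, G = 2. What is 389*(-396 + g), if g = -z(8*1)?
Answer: -161046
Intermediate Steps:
z(Q) = 2 + 2*Q (z(Q) = (Q + Q) + 2 = 2*Q + 2 = 2 + 2*Q)
g = -18 (g = -(2 + 2*(8*1)) = -(2 + 2*8) = -(2 + 16) = -1*18 = -18)
389*(-396 + g) = 389*(-396 - 18) = 389*(-414) = -161046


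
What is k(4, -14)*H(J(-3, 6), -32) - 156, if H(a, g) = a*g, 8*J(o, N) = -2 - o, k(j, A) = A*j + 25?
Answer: -32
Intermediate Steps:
k(j, A) = 25 + A*j
J(o, N) = -¼ - o/8 (J(o, N) = (-2 - o)/8 = -¼ - o/8)
k(4, -14)*H(J(-3, 6), -32) - 156 = (25 - 14*4)*((-¼ - ⅛*(-3))*(-32)) - 156 = (25 - 56)*((-¼ + 3/8)*(-32)) - 156 = -31*(-32)/8 - 156 = -31*(-4) - 156 = 124 - 156 = -32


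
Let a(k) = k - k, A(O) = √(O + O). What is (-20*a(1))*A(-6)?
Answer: 0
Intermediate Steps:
A(O) = √2*√O (A(O) = √(2*O) = √2*√O)
a(k) = 0
(-20*a(1))*A(-6) = (-20*0)*(√2*√(-6)) = 0*(√2*(I*√6)) = 0*(2*I*√3) = 0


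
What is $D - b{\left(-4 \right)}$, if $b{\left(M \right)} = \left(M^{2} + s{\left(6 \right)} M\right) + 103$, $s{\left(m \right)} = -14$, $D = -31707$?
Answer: $-31882$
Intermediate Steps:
$b{\left(M \right)} = 103 + M^{2} - 14 M$ ($b{\left(M \right)} = \left(M^{2} - 14 M\right) + 103 = 103 + M^{2} - 14 M$)
$D - b{\left(-4 \right)} = -31707 - \left(103 + \left(-4\right)^{2} - -56\right) = -31707 - \left(103 + 16 + 56\right) = -31707 - 175 = -31882$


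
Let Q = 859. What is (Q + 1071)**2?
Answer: 3724900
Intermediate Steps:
(Q + 1071)**2 = (859 + 1071)**2 = 1930**2 = 3724900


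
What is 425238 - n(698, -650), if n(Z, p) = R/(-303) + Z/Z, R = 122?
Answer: 128846933/303 ≈ 4.2524e+5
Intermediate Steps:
n(Z, p) = 181/303 (n(Z, p) = 122/(-303) + Z/Z = 122*(-1/303) + 1 = -122/303 + 1 = 181/303)
425238 - n(698, -650) = 425238 - 1*181/303 = 425238 - 181/303 = 128846933/303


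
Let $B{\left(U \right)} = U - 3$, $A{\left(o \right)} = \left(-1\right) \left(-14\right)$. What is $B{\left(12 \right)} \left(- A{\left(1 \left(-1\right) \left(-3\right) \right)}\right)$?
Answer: $-126$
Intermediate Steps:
$A{\left(o \right)} = 14$
$B{\left(U \right)} = -3 + U$ ($B{\left(U \right)} = U - 3 = -3 + U$)
$B{\left(12 \right)} \left(- A{\left(1 \left(-1\right) \left(-3\right) \right)}\right) = \left(-3 + 12\right) \left(\left(-1\right) 14\right) = 9 \left(-14\right) = -126$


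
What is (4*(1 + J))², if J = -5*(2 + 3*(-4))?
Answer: 41616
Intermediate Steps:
J = 50 (J = -5*(2 - 12) = -5*(-10) = 50)
(4*(1 + J))² = (4*(1 + 50))² = (4*51)² = 204² = 41616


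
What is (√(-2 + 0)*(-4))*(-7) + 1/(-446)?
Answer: -1/446 + 28*I*√2 ≈ -0.0022422 + 39.598*I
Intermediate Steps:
(√(-2 + 0)*(-4))*(-7) + 1/(-446) = (√(-2)*(-4))*(-7) - 1/446 = ((I*√2)*(-4))*(-7) - 1/446 = -4*I*√2*(-7) - 1/446 = 28*I*√2 - 1/446 = -1/446 + 28*I*√2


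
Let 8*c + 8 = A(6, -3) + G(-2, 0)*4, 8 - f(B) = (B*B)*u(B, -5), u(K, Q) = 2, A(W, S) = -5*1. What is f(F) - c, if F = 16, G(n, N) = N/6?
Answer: -4019/8 ≈ -502.38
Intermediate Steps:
G(n, N) = N/6 (G(n, N) = N*(⅙) = N/6)
A(W, S) = -5
f(B) = 8 - 2*B² (f(B) = 8 - B*B*2 = 8 - B²*2 = 8 - 2*B²)
c = -13/8 (c = -1 + (-5 + ((⅙)*0)*4)/8 = -1 + (-5 + 0*4)/8 = -1 + (-5 + 0)/8 = -1 + (⅛)*(-5) = -1 - 5/8 = -13/8 ≈ -1.6250)
f(F) - c = (8 - 2*16²) - 1*(-13/8) = (8 - 2*256) + 13/8 = (8 - 512) + 13/8 = -504 + 13/8 = -4019/8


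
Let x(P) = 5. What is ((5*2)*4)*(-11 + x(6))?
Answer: -240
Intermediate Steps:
((5*2)*4)*(-11 + x(6)) = ((5*2)*4)*(-11 + 5) = (10*4)*(-6) = 40*(-6) = -240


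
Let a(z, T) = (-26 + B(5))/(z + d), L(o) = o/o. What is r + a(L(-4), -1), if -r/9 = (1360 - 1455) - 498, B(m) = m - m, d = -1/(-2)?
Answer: 15959/3 ≈ 5319.7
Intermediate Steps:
L(o) = 1
d = ½ (d = -1*(-½) = ½ ≈ 0.50000)
B(m) = 0
r = 5337 (r = -9*((1360 - 1455) - 498) = -9*(-95 - 498) = -9*(-593) = 5337)
a(z, T) = -26/(½ + z) (a(z, T) = (-26 + 0)/(z + ½) = -26/(½ + z))
r + a(L(-4), -1) = 5337 - 52/(1 + 2*1) = 5337 - 52/(1 + 2) = 5337 - 52/3 = 15959/3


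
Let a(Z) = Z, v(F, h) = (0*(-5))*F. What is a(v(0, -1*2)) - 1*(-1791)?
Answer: 1791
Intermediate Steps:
v(F, h) = 0 (v(F, h) = 0*F = 0)
a(v(0, -1*2)) - 1*(-1791) = 0 - 1*(-1791) = 0 + 1791 = 1791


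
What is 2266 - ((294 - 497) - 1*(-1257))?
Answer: 1212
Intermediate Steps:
2266 - ((294 - 497) - 1*(-1257)) = 2266 - (-203 + 1257) = 2266 - 1*1054 = 2266 - 1054 = 1212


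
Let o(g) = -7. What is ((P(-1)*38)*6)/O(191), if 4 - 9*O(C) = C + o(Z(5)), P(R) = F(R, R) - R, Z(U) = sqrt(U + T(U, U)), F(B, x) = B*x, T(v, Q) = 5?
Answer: -114/5 ≈ -22.800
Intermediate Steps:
Z(U) = sqrt(5 + U) (Z(U) = sqrt(U + 5) = sqrt(5 + U))
P(R) = R**2 - R (P(R) = R*R - R = R**2 - R)
O(C) = 11/9 - C/9 (O(C) = 4/9 - (C - 7)/9 = 4/9 - (-7 + C)/9 = 4/9 + (7/9 - C/9) = 11/9 - C/9)
((P(-1)*38)*6)/O(191) = ((-(-1 - 1)*38)*6)/(11/9 - 1/9*191) = ((-1*(-2)*38)*6)/(11/9 - 191/9) = ((2*38)*6)/(-20) = (76*6)*(-1/20) = 456*(-1/20) = -114/5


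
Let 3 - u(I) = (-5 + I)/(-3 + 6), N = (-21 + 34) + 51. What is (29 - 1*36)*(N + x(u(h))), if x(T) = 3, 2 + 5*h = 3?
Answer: -469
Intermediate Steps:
h = ⅕ (h = -⅖ + (⅕)*3 = -⅖ + ⅗ = ⅕ ≈ 0.20000)
N = 64 (N = 13 + 51 = 64)
u(I) = 14/3 - I/3 (u(I) = 3 - (-5 + I)/(-3 + 6) = 3 - (-5 + I)/3 = 3 - (-5/3 + I/3) = 3 + (5/3 - I/3) = 14/3 - I/3)
(29 - 1*36)*(N + x(u(h))) = (29 - 1*36)*(64 + 3) = (29 - 36)*67 = -7*67 = -469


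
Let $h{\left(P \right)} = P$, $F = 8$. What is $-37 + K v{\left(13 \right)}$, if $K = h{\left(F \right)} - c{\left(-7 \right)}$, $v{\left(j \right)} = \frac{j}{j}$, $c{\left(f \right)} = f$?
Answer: $-22$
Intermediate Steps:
$v{\left(j \right)} = 1$
$K = 15$ ($K = 8 - -7 = 8 + 7 = 15$)
$-37 + K v{\left(13 \right)} = -37 + 15 \cdot 1 = -37 + 15 = -22$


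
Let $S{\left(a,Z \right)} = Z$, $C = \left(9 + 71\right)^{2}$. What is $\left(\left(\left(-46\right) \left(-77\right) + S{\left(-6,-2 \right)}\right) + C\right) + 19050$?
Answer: $28990$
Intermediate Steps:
$C = 6400$ ($C = 80^{2} = 6400$)
$\left(\left(\left(-46\right) \left(-77\right) + S{\left(-6,-2 \right)}\right) + C\right) + 19050 = \left(\left(\left(-46\right) \left(-77\right) - 2\right) + 6400\right) + 19050 = \left(\left(3542 - 2\right) + 6400\right) + 19050 = \left(3540 + 6400\right) + 19050 = 9940 + 19050 = 28990$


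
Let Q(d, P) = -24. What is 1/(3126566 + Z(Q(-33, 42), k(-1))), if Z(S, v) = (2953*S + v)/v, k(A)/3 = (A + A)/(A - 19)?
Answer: 1/2890327 ≈ 3.4598e-7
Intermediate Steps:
k(A) = 6*A/(-19 + A) (k(A) = 3*((A + A)/(A - 19)) = 3*((2*A)/(-19 + A)) = 3*(2*A/(-19 + A)) = 6*A/(-19 + A))
Z(S, v) = (v + 2953*S)/v
1/(3126566 + Z(Q(-33, 42), k(-1))) = 1/(3126566 + (6*(-1)/(-19 - 1) + 2953*(-24))/((6*(-1)/(-19 - 1)))) = 1/(3126566 + (6*(-1)/(-20) - 70872)/((6*(-1)/(-20)))) = 1/(3126566 + (6*(-1)*(-1/20) - 70872)/((6*(-1)*(-1/20)))) = 1/(3126566 + (3/10 - 70872)/(3/10)) = 1/(3126566 + (10/3)*(-708717/10)) = 1/(3126566 - 236239) = 1/2890327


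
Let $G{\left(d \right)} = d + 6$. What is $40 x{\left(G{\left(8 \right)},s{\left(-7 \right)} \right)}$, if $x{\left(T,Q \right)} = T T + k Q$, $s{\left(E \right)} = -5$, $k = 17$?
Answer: $4440$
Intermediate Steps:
$G{\left(d \right)} = 6 + d$
$x{\left(T,Q \right)} = T^{2} + 17 Q$ ($x{\left(T,Q \right)} = T T + 17 Q = T^{2} + 17 Q$)
$40 x{\left(G{\left(8 \right)},s{\left(-7 \right)} \right)} = 40 \left(\left(6 + 8\right)^{2} + 17 \left(-5\right)\right) = 40 \left(14^{2} - 85\right) = 40 \left(196 - 85\right) = 40 \cdot 111 = 4440$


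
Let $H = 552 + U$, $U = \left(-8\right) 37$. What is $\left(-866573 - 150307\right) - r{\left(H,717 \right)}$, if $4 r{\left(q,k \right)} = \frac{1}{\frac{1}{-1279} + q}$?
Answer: $- \frac{1331799602239}{1309692} \approx -1.0169 \cdot 10^{6}$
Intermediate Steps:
$U = -296$
$H = 256$ ($H = 552 - 296 = 256$)
$r{\left(q,k \right)} = \frac{1}{4 \left(- \frac{1}{1279} + q\right)}$ ($r{\left(q,k \right)} = \frac{1}{4 \left(\frac{1}{-1279} + q\right)} = \frac{1}{4 \left(- \frac{1}{1279} + q\right)}$)
$\left(-866573 - 150307\right) - r{\left(H,717 \right)} = \left(-866573 - 150307\right) - \frac{1279}{4 \left(-1 + 1279 \cdot 256\right)} = -1016880 - \frac{1279}{4 \left(-1 + 327424\right)} = -1016880 - \frac{1279}{4 \cdot 327423} = -1016880 - \frac{1279}{4} \cdot \frac{1}{327423} = -1016880 - \frac{1279}{1309692} = - \frac{1331799602239}{1309692}$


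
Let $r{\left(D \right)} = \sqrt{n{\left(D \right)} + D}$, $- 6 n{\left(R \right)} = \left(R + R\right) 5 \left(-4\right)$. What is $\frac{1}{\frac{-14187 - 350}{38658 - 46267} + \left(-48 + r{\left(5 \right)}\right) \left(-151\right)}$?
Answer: $\frac{1259241616563}{8977576738743968} + \frac{8742429031 \sqrt{345}}{8977576738743968} \approx 0.00015835$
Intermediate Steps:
$n{\left(R \right)} = \frac{20 R}{3}$ ($n{\left(R \right)} = - \frac{\left(R + R\right) 5 \left(-4\right)}{6} = - \frac{2 R 5 \left(-4\right)}{6} = - \frac{10 R \left(-4\right)}{6} = - \frac{\left(-40\right) R}{6} = \frac{20 R}{3}$)
$r{\left(D \right)} = \frac{\sqrt{69} \sqrt{D}}{3}$ ($r{\left(D \right)} = \sqrt{\frac{20 D}{3} + D} = \sqrt{\frac{23 D}{3}} = \frac{\sqrt{69} \sqrt{D}}{3}$)
$\frac{1}{\frac{-14187 - 350}{38658 - 46267} + \left(-48 + r{\left(5 \right)}\right) \left(-151\right)} = \frac{1}{\frac{-14187 - 350}{38658 - 46267} + \left(-48 + \frac{\sqrt{69} \sqrt{5}}{3}\right) \left(-151\right)} = \frac{1}{- \frac{14537}{-7609} + \left(-48 + \frac{\sqrt{345}}{3}\right) \left(-151\right)} = \frac{1}{\left(-14537\right) \left(- \frac{1}{7609}\right) + \left(7248 - \frac{151 \sqrt{345}}{3}\right)} = \frac{1}{\frac{14537}{7609} + \left(7248 - \frac{151 \sqrt{345}}{3}\right)} = \frac{1}{\frac{55164569}{7609} - \frac{151 \sqrt{345}}{3}}$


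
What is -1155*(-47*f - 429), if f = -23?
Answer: -753060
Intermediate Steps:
-1155*(-47*f - 429) = -1155*(-47*(-23) - 429) = -1155*(1081 - 429) = -1155*652 = -753060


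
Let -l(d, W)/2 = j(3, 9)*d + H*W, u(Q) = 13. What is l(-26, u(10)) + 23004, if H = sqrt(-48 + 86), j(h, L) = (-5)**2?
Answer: 24304 - 26*sqrt(38) ≈ 24144.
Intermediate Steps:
j(h, L) = 25
H = sqrt(38) ≈ 6.1644
l(d, W) = -50*d - 2*W*sqrt(38) (l(d, W) = -2*(25*d + sqrt(38)*W) = -2*(25*d + W*sqrt(38)) = -50*d - 2*W*sqrt(38))
l(-26, u(10)) + 23004 = (-50*(-26) - 2*13*sqrt(38)) + 23004 = (1300 - 26*sqrt(38)) + 23004 = 24304 - 26*sqrt(38)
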